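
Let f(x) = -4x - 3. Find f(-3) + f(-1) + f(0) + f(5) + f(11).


f(-3) = 9
f(-1) = 1
f(0) = -3
f(5) = -23
f(11) = -47
Sum = -63

-63


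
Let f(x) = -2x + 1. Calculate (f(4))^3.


f(4) = -7
(-7)^3 = -343

-343


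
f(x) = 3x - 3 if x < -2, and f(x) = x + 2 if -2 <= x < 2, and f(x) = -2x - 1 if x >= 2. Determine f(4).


4 satisfies x >= 2
f(4) = -9

-9


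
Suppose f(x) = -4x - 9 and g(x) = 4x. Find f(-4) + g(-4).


f(-4) = 7
g(-4) = -16
Sum = -9

-9


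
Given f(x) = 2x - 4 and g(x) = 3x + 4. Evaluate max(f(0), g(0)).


f(0) = -4
g(0) = 4
max = 4

4


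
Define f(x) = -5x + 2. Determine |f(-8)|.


42


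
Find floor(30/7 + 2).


6


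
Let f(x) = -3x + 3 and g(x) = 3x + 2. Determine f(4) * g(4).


f(4) = -9
g(4) = 14
Product = -126

-126


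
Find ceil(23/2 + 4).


23/2 = 11.5
11.5 + 4 = 15.5
ceil(15.5) = 16

16


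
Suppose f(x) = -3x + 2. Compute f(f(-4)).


-40


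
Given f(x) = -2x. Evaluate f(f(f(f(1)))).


f(1) = -2
f(-2) = 4
f(4) = -8
f(-8) = 16

16


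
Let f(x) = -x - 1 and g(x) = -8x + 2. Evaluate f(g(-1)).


-11


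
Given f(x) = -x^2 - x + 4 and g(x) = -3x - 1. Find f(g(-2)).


g(-2) = 5
f(5) = (-1)*(5)^2 - 1*(5) + 4 = -26

-26


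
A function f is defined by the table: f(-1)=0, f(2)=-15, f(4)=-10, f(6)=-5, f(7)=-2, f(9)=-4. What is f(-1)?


Reading from the table at x = -1

0


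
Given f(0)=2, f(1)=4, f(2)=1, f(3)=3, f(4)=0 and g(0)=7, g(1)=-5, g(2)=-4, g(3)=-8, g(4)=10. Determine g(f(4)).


f(4) = 0
g(0) = 7

7


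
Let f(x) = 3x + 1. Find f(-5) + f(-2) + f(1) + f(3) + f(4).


8


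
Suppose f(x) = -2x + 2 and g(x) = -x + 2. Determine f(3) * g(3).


f(3) = -4
g(3) = -1
Product = 4

4


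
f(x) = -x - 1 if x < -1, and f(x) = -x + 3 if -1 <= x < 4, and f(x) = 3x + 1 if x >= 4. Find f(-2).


-2 satisfies x < -1
f(-2) = 1

1


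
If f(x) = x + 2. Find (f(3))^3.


f(3) = 5
(5)^3 = 125

125


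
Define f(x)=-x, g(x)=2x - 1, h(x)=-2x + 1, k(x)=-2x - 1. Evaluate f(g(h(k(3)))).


k(3) = -7
h(-7) = 15
g(15) = 29
f(29) = -29

-29


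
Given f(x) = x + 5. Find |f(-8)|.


f(-8) = -3
|-3| = 3

3


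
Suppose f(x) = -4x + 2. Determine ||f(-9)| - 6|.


f(-9) = 38
|38| = 38
|38 - 6| = 32

32


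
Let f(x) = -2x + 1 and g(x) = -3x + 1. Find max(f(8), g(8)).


f(8) = -15
g(8) = -23
max = -15

-15


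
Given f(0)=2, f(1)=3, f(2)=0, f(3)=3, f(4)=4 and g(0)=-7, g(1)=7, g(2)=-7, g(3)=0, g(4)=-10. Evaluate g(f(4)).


f(4) = 4
g(4) = -10

-10


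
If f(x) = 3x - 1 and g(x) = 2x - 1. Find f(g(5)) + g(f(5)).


f(g(5)) = 26
g(f(5)) = 27
Sum = 53

53


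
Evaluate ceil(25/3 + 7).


25/3 = 8.3333
8.3333 + 7 = 15.3333
ceil(15.3333) = 16

16


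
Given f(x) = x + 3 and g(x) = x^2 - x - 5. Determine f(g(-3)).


10


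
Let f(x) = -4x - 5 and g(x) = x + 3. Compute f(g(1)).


g(1) = 4
f(4) = -21

-21


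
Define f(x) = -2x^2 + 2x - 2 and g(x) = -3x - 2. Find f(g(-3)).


g(-3) = 7
f(7) = (-2)*(7)^2 + 2*(7) - 2 = -86

-86


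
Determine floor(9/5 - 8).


9/5 = 1.8
1.8 - 8 = -6.2
floor(-6.2) = -7

-7


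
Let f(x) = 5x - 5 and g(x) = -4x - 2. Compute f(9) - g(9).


f(9) = 40
g(9) = -38
Difference = 78

78


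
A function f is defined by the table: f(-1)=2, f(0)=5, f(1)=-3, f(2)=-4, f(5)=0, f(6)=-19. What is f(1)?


Reading from the table at x = 1

-3


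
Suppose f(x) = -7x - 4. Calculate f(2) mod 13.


f(2) = -18
-18 mod 13 = 8

8


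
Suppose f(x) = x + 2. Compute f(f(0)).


f(0) = 2
f(2) = 4

4


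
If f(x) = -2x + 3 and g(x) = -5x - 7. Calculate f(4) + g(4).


f(4) = -5
g(4) = -27
Sum = -32

-32


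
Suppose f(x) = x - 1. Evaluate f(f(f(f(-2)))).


-6


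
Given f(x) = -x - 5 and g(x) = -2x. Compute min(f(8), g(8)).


-16


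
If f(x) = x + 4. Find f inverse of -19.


Solve x + 4 = -19
x = (-19 - 4) / 1 = -23

-23


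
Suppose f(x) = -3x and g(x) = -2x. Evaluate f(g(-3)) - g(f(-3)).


f(g(-3)) = -18
g(f(-3)) = -18
Difference = 0

0


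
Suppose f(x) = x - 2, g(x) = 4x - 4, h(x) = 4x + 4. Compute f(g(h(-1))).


h(-1) = 0
g(0) = -4
f(-4) = -6

-6


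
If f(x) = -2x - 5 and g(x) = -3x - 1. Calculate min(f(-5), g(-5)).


f(-5) = 5
g(-5) = 14
min = 5

5


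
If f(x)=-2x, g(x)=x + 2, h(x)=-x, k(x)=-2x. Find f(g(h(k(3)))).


k(3) = -6
h(-6) = 6
g(6) = 8
f(8) = -16

-16


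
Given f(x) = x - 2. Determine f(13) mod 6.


5


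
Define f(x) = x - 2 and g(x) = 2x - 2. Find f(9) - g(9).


f(9) = 7
g(9) = 16
Difference = -9

-9


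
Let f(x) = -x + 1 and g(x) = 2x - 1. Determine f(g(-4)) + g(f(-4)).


f(g(-4)) = 10
g(f(-4)) = 9
Sum = 19

19


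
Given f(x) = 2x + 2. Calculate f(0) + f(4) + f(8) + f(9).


f(0) = 2
f(4) = 10
f(8) = 18
f(9) = 20
Sum = 50

50


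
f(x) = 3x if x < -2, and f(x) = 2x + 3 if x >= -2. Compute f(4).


11


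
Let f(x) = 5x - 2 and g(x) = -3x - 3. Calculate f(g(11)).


g(11) = -36
f(-36) = -182

-182


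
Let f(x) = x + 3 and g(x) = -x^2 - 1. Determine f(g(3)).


g(3) = -10
f(-10) = -7

-7


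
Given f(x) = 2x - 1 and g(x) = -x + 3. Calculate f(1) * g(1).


f(1) = 1
g(1) = 2
Product = 2

2


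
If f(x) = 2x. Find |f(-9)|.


f(-9) = -18
|-18| = 18

18


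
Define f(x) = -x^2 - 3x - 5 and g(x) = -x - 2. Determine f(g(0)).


-3


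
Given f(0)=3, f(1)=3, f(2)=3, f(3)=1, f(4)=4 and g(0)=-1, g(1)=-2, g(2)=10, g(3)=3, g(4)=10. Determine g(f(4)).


f(4) = 4
g(4) = 10

10


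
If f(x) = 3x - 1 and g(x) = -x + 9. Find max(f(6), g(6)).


f(6) = 17
g(6) = 3
max = 17

17


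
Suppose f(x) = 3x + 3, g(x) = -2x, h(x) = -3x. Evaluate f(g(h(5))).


h(5) = -15
g(-15) = 30
f(30) = 93

93


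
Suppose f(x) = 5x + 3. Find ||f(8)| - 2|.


f(8) = 43
|43| = 43
|43 - 2| = 41

41


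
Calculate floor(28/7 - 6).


28/7 = 4
4 - 6 = -2
floor(-2) = -2

-2


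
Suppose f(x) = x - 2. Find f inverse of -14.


Solve x - 2 = -14
x = (-14 + 2) / 1 = -12

-12


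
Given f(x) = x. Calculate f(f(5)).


f(5) = 5
f(5) = 5

5


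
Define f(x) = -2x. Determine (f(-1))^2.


f(-1) = 2
(2)^2 = 4

4


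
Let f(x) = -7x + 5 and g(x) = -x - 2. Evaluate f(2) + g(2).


f(2) = -9
g(2) = -4
Sum = -13

-13


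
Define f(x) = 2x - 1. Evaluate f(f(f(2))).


9


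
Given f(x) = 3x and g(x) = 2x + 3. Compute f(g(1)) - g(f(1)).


f(g(1)) = 15
g(f(1)) = 9
Difference = 6

6


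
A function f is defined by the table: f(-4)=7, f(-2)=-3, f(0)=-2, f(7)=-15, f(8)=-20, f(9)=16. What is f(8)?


Reading from the table at x = 8

-20


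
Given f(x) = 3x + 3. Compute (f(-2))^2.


f(-2) = -3
(-3)^2 = 9

9


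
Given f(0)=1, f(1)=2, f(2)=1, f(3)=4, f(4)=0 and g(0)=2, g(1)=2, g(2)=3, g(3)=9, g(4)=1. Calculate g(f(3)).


f(3) = 4
g(4) = 1

1


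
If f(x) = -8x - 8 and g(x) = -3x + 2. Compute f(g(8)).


168


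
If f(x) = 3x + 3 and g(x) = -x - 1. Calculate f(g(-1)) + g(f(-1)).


2


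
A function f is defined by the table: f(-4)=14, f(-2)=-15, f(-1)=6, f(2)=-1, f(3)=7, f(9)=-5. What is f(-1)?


Reading from the table at x = -1

6


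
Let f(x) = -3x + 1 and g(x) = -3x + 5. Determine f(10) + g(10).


f(10) = -29
g(10) = -25
Sum = -54

-54


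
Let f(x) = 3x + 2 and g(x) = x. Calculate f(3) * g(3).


33


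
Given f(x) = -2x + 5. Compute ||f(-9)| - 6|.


17


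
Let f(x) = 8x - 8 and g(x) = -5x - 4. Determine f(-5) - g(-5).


f(-5) = -48
g(-5) = 21
Difference = -69

-69


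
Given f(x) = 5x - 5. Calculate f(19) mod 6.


f(19) = 90
90 mod 6 = 0

0


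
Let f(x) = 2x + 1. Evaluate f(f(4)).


f(4) = 9
f(9) = 19

19


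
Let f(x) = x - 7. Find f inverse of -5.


Solve x - 7 = -5
x = (-5 + 7) / 1 = 2

2


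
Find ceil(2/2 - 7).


2/2 = 1
1 - 7 = -6
ceil(-6) = -6

-6


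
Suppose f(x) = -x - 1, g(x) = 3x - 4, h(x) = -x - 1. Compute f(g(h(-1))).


h(-1) = 0
g(0) = -4
f(-4) = 3

3


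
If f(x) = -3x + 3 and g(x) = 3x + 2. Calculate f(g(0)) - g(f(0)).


f(g(0)) = -3
g(f(0)) = 11
Difference = -14

-14


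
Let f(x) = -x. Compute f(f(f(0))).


f(0) = 0
f(0) = 0
f(0) = 0

0


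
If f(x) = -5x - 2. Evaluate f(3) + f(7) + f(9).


f(3) = -17
f(7) = -37
f(9) = -47
Sum = -101

-101


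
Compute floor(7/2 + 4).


7/2 = 3.5
3.5 + 4 = 7.5
floor(7.5) = 7

7


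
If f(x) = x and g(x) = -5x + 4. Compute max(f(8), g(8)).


f(8) = 8
g(8) = -36
max = 8

8


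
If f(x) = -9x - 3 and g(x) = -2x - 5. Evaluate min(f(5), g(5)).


-48


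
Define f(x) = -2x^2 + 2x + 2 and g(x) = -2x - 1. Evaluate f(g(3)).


g(3) = -7
f(-7) = (-2)*(-7)^2 + 2*(-7) + 2 = -110

-110


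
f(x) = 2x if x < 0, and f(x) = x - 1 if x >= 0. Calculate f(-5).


-5 satisfies x < 0
f(-5) = -10

-10


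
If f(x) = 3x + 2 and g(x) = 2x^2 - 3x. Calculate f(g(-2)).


44


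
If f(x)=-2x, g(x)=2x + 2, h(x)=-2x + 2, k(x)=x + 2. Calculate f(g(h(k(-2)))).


k(-2) = 0
h(0) = 2
g(2) = 6
f(6) = -12

-12


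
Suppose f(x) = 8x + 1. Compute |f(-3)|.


f(-3) = -23
|-23| = 23

23


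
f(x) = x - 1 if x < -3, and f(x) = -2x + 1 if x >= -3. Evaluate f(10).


10 satisfies x >= -3
f(10) = -19

-19


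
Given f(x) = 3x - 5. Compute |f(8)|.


f(8) = 19
|19| = 19

19


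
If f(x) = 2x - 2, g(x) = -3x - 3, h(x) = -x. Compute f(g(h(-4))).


-32


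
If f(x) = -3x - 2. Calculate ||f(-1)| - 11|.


f(-1) = 1
|1| = 1
|1 - 11| = 10

10


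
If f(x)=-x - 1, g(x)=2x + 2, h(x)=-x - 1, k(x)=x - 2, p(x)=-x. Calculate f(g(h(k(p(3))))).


p(3) = -3
k(-3) = -5
h(-5) = 4
g(4) = 10
f(10) = -11

-11


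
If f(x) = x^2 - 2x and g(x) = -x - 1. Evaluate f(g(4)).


g(4) = -5
f(-5) = 1*(-5)^2 - 2*(-5) = 35

35


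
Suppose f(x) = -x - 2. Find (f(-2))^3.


f(-2) = 0
(0)^3 = 0

0


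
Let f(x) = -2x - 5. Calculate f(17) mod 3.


f(17) = -39
-39 mod 3 = 0

0


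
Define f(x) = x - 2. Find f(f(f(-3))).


f(-3) = -5
f(-5) = -7
f(-7) = -9

-9


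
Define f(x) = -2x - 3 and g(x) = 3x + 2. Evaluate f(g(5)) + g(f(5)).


-74


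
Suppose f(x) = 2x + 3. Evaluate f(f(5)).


f(5) = 13
f(13) = 29

29


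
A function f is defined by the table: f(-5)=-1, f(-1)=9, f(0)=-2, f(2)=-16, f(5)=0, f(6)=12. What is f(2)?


Reading from the table at x = 2

-16


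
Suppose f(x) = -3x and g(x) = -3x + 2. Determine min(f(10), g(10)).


-30


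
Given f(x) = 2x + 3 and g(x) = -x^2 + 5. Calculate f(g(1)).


g(1) = 4
f(4) = 11

11


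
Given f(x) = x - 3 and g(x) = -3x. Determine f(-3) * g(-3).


f(-3) = -6
g(-3) = 9
Product = -54

-54


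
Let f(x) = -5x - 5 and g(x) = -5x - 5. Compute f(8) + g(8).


f(8) = -45
g(8) = -45
Sum = -90

-90


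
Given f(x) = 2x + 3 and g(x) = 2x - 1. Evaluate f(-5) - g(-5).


4


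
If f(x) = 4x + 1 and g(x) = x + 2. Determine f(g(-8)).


g(-8) = -6
f(-6) = -23

-23


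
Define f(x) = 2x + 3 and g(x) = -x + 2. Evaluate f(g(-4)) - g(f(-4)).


f(g(-4)) = 15
g(f(-4)) = 7
Difference = 8

8


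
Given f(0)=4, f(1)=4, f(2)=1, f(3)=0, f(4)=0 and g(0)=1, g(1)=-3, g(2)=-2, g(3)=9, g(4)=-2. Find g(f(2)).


-3


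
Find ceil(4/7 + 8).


9


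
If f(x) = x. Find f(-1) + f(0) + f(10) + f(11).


f(-1) = -1
f(0) = 0
f(10) = 10
f(11) = 11
Sum = 20

20


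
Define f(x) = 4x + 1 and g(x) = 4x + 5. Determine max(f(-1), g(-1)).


f(-1) = -3
g(-1) = 1
max = 1

1


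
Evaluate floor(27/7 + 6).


27/7 = 3.8571
3.8571 + 6 = 9.8571
floor(9.8571) = 9

9


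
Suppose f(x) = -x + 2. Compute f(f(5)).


f(5) = -3
f(-3) = 5

5


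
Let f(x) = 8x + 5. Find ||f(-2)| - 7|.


f(-2) = -11
|-11| = 11
|11 - 7| = 4

4


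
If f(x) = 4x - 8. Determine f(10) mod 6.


f(10) = 32
32 mod 6 = 2

2


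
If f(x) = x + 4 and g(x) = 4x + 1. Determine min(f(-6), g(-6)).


f(-6) = -2
g(-6) = -23
min = -23

-23


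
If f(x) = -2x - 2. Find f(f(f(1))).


f(1) = -4
f(-4) = 6
f(6) = -14

-14


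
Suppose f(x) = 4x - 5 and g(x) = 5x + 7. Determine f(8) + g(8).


74


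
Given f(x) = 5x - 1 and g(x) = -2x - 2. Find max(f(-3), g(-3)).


f(-3) = -16
g(-3) = 4
max = 4

4


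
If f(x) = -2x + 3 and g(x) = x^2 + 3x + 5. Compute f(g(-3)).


g(-3) = 5
f(5) = -7

-7


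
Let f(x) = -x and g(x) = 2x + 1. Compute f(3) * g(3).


f(3) = -3
g(3) = 7
Product = -21

-21


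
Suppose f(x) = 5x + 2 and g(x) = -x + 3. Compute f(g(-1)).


22


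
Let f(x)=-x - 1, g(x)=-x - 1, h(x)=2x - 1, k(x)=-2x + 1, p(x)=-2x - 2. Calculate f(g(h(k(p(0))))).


9


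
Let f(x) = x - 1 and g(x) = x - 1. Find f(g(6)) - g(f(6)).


f(g(6)) = 4
g(f(6)) = 4
Difference = 0

0


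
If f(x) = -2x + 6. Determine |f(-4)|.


f(-4) = 14
|14| = 14

14


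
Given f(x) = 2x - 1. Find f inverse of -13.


Solve 2x - 1 = -13
x = (-13 + 1) / 2 = -6

-6


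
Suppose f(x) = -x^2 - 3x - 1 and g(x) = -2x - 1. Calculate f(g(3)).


g(3) = -7
f(-7) = (-1)*(-7)^2 - 3*(-7) - 1 = -29

-29


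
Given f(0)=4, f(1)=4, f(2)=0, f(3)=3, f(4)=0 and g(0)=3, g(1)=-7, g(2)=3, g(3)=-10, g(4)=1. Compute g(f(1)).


f(1) = 4
g(4) = 1

1


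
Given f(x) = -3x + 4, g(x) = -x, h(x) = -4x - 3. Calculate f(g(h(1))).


h(1) = -7
g(-7) = 7
f(7) = -17

-17


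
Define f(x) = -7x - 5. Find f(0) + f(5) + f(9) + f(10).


f(0) = -5
f(5) = -40
f(9) = -68
f(10) = -75
Sum = -188

-188


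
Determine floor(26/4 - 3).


26/4 = 6.5
6.5 - 3 = 3.5
floor(3.5) = 3

3


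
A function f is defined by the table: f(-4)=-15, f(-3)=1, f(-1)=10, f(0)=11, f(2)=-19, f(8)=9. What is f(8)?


Reading from the table at x = 8

9


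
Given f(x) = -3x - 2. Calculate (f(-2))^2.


f(-2) = 4
(4)^2 = 16

16


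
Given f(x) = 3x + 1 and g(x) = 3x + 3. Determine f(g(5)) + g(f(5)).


f(g(5)) = 55
g(f(5)) = 51
Sum = 106

106


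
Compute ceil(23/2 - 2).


23/2 = 11.5
11.5 - 2 = 9.5
ceil(9.5) = 10

10


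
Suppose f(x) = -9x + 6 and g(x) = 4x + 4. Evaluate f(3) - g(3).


f(3) = -21
g(3) = 16
Difference = -37

-37


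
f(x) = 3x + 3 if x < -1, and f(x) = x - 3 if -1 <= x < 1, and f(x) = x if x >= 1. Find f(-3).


-3 satisfies x < -1
f(-3) = -6

-6


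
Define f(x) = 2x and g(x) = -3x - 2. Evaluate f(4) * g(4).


f(4) = 8
g(4) = -14
Product = -112

-112


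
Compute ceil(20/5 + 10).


20/5 = 4
4 + 10 = 14
ceil(14) = 14

14


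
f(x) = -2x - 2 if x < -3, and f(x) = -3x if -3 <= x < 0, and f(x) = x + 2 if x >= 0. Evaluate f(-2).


-2 satisfies -3 <= x < 0
f(-2) = 6

6


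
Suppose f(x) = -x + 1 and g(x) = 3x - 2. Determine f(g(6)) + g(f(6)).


-32


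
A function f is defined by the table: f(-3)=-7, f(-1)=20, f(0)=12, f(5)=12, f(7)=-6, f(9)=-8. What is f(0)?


Reading from the table at x = 0

12


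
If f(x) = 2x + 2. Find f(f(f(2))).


f(2) = 6
f(6) = 14
f(14) = 30

30


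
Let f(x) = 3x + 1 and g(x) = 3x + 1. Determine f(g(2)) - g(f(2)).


f(g(2)) = 22
g(f(2)) = 22
Difference = 0

0


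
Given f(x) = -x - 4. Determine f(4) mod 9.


f(4) = -8
-8 mod 9 = 1

1


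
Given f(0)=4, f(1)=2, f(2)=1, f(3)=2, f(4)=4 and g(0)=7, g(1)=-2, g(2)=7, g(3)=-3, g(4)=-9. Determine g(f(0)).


f(0) = 4
g(4) = -9

-9


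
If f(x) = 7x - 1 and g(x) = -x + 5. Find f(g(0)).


g(0) = 5
f(5) = 34

34


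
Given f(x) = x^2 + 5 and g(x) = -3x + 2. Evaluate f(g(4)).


g(4) = -10
f(-10) = 1*(-10)^2 + 5 = 105

105


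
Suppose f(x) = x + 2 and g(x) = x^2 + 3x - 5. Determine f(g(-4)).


g(-4) = -1
f(-1) = 1

1


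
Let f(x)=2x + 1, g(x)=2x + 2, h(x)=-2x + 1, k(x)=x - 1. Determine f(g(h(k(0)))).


k(0) = -1
h(-1) = 3
g(3) = 8
f(8) = 17

17


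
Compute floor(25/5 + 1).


25/5 = 5
5 + 1 = 6
floor(6) = 6

6


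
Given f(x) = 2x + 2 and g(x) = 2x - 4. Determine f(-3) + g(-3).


f(-3) = -4
g(-3) = -10
Sum = -14

-14


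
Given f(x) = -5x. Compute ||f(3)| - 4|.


f(3) = -15
|-15| = 15
|15 - 4| = 11

11


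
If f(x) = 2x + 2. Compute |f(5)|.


f(5) = 12
|12| = 12

12


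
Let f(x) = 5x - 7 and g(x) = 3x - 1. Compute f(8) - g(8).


f(8) = 33
g(8) = 23
Difference = 10

10


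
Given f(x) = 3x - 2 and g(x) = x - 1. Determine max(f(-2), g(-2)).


-3


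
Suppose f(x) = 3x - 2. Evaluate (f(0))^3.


-8


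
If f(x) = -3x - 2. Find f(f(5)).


49


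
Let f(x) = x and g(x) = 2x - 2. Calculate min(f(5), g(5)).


f(5) = 5
g(5) = 8
min = 5

5


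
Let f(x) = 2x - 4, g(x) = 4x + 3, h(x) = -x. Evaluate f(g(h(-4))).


h(-4) = 4
g(4) = 19
f(19) = 34

34


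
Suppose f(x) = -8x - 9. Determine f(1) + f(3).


-50


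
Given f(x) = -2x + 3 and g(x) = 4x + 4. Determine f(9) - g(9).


-55


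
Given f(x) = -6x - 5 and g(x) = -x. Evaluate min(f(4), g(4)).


f(4) = -29
g(4) = -4
min = -29

-29


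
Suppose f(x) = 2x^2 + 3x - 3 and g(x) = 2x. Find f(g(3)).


g(3) = 6
f(6) = 2*(6)^2 + 3*(6) - 3 = 87

87


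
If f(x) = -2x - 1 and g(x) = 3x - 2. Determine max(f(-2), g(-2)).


f(-2) = 3
g(-2) = -8
max = 3

3


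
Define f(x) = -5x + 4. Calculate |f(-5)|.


f(-5) = 29
|29| = 29

29


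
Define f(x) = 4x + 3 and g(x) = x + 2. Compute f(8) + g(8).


f(8) = 35
g(8) = 10
Sum = 45

45


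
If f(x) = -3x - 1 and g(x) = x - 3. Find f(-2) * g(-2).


f(-2) = 5
g(-2) = -5
Product = -25

-25


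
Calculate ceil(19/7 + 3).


19/7 = 2.7143
2.7143 + 3 = 5.7143
ceil(5.7143) = 6

6


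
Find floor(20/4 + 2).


20/4 = 5
5 + 2 = 7
floor(7) = 7

7


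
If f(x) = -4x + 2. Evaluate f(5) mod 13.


f(5) = -18
-18 mod 13 = 8

8


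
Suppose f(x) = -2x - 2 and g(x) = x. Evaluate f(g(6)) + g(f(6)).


-28


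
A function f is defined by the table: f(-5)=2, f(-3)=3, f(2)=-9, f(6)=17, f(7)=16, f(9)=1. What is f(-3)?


Reading from the table at x = -3

3


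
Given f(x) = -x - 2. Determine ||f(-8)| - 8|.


f(-8) = 6
|6| = 6
|6 - 8| = 2

2


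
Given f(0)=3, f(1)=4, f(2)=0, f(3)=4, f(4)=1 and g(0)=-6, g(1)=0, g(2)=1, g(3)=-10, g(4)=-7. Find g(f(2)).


f(2) = 0
g(0) = -6

-6


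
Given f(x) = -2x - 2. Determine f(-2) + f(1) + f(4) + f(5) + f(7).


-40


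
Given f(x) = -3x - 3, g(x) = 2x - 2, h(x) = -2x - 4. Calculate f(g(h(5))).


h(5) = -14
g(-14) = -30
f(-30) = 87

87


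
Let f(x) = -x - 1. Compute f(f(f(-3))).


f(-3) = 2
f(2) = -3
f(-3) = 2

2


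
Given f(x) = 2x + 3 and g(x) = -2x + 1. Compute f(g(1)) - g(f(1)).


f(g(1)) = 1
g(f(1)) = -9
Difference = 10

10


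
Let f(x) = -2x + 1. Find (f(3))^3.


f(3) = -5
(-5)^3 = -125

-125


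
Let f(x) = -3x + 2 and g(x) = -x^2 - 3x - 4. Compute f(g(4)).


98


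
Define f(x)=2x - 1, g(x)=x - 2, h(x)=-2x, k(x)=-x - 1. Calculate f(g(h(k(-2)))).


-9


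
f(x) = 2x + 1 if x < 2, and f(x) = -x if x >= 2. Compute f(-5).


-9


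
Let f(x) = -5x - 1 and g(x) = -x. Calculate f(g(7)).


g(7) = -7
f(-7) = 34

34


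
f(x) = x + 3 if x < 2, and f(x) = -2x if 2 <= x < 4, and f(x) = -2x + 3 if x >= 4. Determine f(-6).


-3


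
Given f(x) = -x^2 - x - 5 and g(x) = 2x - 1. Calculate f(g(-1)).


g(-1) = -3
f(-3) = (-1)*(-3)^2 - 1*(-3) - 5 = -11

-11


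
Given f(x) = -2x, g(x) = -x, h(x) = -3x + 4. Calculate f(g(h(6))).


h(6) = -14
g(-14) = 14
f(14) = -28

-28


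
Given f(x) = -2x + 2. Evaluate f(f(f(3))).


f(3) = -4
f(-4) = 10
f(10) = -18

-18


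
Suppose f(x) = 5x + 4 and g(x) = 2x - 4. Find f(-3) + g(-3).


f(-3) = -11
g(-3) = -10
Sum = -21

-21


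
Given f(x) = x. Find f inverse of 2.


Solve x = 2
x = (2) / 1 = 2

2


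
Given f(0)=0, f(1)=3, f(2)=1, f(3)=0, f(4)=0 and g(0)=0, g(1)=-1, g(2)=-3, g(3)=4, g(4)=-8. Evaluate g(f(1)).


f(1) = 3
g(3) = 4

4


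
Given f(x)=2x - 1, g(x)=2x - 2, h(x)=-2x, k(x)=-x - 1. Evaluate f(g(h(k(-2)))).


-13


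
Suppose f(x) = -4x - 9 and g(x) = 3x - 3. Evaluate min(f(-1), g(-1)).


f(-1) = -5
g(-1) = -6
min = -6

-6


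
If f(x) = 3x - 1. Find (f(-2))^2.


f(-2) = -7
(-7)^2 = 49

49


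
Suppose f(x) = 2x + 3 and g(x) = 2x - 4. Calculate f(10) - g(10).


f(10) = 23
g(10) = 16
Difference = 7

7


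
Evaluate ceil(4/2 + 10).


4/2 = 2
2 + 10 = 12
ceil(12) = 12

12


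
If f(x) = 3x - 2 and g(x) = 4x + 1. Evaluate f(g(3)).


37


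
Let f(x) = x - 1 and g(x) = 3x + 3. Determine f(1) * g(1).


0


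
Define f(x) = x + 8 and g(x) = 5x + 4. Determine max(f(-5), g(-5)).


f(-5) = 3
g(-5) = -21
max = 3

3


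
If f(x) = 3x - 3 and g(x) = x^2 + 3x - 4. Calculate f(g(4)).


g(4) = 24
f(24) = 69

69


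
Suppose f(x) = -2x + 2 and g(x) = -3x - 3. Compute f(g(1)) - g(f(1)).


f(g(1)) = 14
g(f(1)) = -3
Difference = 17

17


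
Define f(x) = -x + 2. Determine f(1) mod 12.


f(1) = 1
1 mod 12 = 1

1


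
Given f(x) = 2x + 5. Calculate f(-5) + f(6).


f(-5) = -5
f(6) = 17
Sum = 12

12


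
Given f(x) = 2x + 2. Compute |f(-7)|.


f(-7) = -12
|-12| = 12

12


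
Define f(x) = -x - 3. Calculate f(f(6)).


f(6) = -9
f(-9) = 6

6


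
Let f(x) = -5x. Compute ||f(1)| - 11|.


f(1) = -5
|-5| = 5
|5 - 11| = 6

6


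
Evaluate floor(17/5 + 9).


17/5 = 3.4
3.4 + 9 = 12.4
floor(12.4) = 12

12


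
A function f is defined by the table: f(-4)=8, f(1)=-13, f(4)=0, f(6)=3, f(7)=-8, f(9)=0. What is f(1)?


-13


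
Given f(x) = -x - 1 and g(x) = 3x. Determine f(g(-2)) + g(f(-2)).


8


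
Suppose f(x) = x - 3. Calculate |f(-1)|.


f(-1) = -4
|-4| = 4

4


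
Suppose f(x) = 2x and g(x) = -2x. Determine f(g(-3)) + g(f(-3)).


f(g(-3)) = 12
g(f(-3)) = 12
Sum = 24

24


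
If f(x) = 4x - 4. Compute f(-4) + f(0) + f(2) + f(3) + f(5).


f(-4) = -20
f(0) = -4
f(2) = 4
f(3) = 8
f(5) = 16
Sum = 4

4


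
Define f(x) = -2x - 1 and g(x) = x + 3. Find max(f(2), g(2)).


f(2) = -5
g(2) = 5
max = 5

5


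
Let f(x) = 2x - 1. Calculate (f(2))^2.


f(2) = 3
(3)^2 = 9

9


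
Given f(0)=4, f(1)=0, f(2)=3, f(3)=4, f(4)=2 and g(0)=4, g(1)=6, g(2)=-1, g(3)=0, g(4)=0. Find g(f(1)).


4


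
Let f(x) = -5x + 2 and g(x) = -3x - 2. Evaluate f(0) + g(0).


f(0) = 2
g(0) = -2
Sum = 0

0


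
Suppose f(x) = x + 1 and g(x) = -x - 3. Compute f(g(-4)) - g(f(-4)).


f(g(-4)) = 2
g(f(-4)) = 0
Difference = 2

2


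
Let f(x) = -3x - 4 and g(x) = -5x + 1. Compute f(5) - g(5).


f(5) = -19
g(5) = -24
Difference = 5

5


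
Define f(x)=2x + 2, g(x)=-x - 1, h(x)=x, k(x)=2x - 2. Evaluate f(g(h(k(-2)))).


k(-2) = -6
h(-6) = -6
g(-6) = 5
f(5) = 12

12


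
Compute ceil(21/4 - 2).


21/4 = 5.25
5.25 - 2 = 3.25
ceil(3.25) = 4

4


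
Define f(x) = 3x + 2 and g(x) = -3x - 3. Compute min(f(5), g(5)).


-18


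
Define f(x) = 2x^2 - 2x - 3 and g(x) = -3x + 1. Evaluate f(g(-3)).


g(-3) = 10
f(10) = 2*(10)^2 - 2*(10) - 3 = 177

177


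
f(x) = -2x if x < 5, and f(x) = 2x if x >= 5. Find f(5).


5 satisfies x >= 5
f(5) = 10

10


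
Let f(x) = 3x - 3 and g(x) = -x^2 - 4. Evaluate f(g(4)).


g(4) = -20
f(-20) = -63

-63


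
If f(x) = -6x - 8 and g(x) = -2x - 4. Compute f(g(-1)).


g(-1) = -2
f(-2) = 4

4


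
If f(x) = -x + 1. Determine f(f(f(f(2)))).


f(2) = -1
f(-1) = 2
f(2) = -1
f(-1) = 2

2


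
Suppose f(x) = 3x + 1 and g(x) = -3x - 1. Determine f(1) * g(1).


f(1) = 4
g(1) = -4
Product = -16

-16


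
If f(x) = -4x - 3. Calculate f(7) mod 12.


f(7) = -31
-31 mod 12 = 5

5


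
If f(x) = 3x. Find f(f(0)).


f(0) = 0
f(0) = 0

0


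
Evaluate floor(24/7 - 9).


24/7 = 3.4286
3.4286 - 9 = -5.5714
floor(-5.5714) = -6

-6


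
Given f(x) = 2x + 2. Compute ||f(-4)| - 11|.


f(-4) = -6
|-6| = 6
|6 - 11| = 5

5


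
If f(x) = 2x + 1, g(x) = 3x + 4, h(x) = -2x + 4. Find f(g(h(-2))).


h(-2) = 8
g(8) = 28
f(28) = 57

57


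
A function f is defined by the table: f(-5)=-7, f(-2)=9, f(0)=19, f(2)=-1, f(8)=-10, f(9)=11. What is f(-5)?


Reading from the table at x = -5

-7


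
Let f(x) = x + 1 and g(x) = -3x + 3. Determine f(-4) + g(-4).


f(-4) = -3
g(-4) = 15
Sum = 12

12


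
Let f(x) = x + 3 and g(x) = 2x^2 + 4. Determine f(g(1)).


9


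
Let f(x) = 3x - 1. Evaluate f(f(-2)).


f(-2) = -7
f(-7) = -22

-22


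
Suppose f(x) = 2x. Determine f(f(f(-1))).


f(-1) = -2
f(-2) = -4
f(-4) = -8

-8


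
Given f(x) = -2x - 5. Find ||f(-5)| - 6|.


f(-5) = 5
|5| = 5
|5 - 6| = 1

1


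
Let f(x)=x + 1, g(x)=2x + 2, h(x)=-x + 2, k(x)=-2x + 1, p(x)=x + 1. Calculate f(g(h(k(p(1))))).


p(1) = 2
k(2) = -3
h(-3) = 5
g(5) = 12
f(12) = 13

13


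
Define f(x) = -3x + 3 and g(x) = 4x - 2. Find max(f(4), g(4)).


f(4) = -9
g(4) = 14
max = 14

14


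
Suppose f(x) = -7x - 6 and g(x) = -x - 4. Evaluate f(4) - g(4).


f(4) = -34
g(4) = -8
Difference = -26

-26


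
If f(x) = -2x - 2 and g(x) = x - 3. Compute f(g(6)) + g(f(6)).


f(g(6)) = -8
g(f(6)) = -17
Sum = -25

-25


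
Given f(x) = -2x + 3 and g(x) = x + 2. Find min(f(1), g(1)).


f(1) = 1
g(1) = 3
min = 1

1


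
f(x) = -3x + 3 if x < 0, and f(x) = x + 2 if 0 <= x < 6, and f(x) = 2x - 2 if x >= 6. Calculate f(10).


18


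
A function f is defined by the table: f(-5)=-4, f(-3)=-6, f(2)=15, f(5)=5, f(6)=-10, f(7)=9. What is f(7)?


Reading from the table at x = 7

9


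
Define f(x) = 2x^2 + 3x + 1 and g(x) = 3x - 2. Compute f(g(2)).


g(2) = 4
f(4) = 2*(4)^2 + 3*(4) + 1 = 45

45


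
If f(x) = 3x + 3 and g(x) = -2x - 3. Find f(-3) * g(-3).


f(-3) = -6
g(-3) = 3
Product = -18

-18


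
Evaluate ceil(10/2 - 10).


10/2 = 5
5 - 10 = -5
ceil(-5) = -5

-5


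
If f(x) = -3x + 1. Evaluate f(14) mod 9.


f(14) = -41
-41 mod 9 = 4

4


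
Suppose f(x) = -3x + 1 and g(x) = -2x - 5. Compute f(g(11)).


g(11) = -27
f(-27) = 82

82


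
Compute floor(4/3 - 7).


4/3 = 1.3333
1.3333 - 7 = -5.6667
floor(-5.6667) = -6

-6


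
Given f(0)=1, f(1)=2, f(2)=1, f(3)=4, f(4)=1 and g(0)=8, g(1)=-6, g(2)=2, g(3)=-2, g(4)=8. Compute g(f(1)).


f(1) = 2
g(2) = 2

2


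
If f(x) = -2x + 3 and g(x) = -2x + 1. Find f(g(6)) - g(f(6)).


f(g(6)) = 25
g(f(6)) = 19
Difference = 6

6


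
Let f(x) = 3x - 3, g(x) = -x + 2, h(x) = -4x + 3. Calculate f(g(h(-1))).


h(-1) = 7
g(7) = -5
f(-5) = -18

-18


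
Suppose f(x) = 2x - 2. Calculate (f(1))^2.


f(1) = 0
(0)^2 = 0

0


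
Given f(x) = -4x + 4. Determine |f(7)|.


f(7) = -24
|-24| = 24

24


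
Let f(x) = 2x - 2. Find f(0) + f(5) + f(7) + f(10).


f(0) = -2
f(5) = 8
f(7) = 12
f(10) = 18
Sum = 36

36


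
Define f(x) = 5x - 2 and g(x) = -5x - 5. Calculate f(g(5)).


g(5) = -30
f(-30) = -152

-152


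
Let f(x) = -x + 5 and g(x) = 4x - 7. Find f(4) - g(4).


f(4) = 1
g(4) = 9
Difference = -8

-8


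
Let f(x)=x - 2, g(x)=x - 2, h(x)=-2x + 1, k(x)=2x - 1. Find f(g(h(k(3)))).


k(3) = 5
h(5) = -9
g(-9) = -11
f(-11) = -13

-13


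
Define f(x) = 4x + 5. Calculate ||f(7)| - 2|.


f(7) = 33
|33| = 33
|33 - 2| = 31

31


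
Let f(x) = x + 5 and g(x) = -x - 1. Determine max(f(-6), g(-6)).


f(-6) = -1
g(-6) = 5
max = 5

5


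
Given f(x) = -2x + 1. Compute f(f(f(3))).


-21


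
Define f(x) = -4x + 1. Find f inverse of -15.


4


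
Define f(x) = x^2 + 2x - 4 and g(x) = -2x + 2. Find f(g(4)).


g(4) = -6
f(-6) = 1*(-6)^2 + 2*(-6) - 4 = 20

20


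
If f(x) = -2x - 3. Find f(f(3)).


f(3) = -9
f(-9) = 15

15


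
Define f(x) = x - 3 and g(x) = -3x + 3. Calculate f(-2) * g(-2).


f(-2) = -5
g(-2) = 9
Product = -45

-45


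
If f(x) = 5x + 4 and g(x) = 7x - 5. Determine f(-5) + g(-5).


-61


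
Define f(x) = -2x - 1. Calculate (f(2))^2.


f(2) = -5
(-5)^2 = 25

25


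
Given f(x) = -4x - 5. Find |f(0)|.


f(0) = -5
|-5| = 5

5


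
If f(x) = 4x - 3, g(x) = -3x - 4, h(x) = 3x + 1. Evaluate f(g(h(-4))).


h(-4) = -11
g(-11) = 29
f(29) = 113

113


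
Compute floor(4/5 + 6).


6


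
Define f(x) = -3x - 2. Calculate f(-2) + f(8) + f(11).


f(-2) = 4
f(8) = -26
f(11) = -35
Sum = -57

-57


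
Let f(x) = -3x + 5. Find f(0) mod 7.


f(0) = 5
5 mod 7 = 5

5


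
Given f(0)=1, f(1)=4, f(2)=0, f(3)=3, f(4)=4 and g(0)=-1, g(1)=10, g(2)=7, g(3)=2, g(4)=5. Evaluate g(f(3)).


f(3) = 3
g(3) = 2

2


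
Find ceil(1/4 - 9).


-8


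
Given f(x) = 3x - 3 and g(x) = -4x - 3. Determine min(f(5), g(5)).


-23


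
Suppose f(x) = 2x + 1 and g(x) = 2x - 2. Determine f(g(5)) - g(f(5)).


-3


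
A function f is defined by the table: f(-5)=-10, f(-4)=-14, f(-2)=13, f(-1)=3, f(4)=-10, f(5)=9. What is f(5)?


9


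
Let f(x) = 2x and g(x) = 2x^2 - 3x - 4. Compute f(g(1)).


g(1) = -5
f(-5) = -10

-10


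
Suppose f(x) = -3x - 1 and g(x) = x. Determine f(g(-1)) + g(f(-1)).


f(g(-1)) = 2
g(f(-1)) = 2
Sum = 4

4


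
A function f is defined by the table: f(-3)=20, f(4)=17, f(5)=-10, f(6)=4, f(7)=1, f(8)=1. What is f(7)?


Reading from the table at x = 7

1


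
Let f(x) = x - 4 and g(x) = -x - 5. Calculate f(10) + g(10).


f(10) = 6
g(10) = -15
Sum = -9

-9


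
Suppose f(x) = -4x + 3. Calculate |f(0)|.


f(0) = 3
|3| = 3

3


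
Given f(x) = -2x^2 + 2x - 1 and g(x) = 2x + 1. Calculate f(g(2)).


g(2) = 5
f(5) = (-2)*(5)^2 + 2*(5) - 1 = -41

-41


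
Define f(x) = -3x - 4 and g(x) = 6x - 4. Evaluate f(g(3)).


g(3) = 14
f(14) = -46

-46


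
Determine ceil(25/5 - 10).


25/5 = 5
5 - 10 = -5
ceil(-5) = -5

-5


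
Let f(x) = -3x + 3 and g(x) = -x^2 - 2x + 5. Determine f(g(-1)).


-15


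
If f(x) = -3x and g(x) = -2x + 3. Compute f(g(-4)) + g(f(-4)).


f(g(-4)) = -33
g(f(-4)) = -21
Sum = -54

-54


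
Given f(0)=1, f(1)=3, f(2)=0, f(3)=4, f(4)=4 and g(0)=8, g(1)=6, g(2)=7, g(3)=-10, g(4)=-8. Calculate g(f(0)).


f(0) = 1
g(1) = 6

6


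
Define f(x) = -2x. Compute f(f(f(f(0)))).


0


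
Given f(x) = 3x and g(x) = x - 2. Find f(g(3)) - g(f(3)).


f(g(3)) = 3
g(f(3)) = 7
Difference = -4

-4


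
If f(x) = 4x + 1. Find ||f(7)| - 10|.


19


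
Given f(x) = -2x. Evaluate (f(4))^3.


f(4) = -8
(-8)^3 = -512

-512


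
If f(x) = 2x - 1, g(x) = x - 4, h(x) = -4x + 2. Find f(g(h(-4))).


h(-4) = 18
g(18) = 14
f(14) = 27

27


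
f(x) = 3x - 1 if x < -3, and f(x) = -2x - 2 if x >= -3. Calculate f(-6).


-19


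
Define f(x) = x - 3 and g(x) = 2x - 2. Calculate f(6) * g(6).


f(6) = 3
g(6) = 10
Product = 30

30


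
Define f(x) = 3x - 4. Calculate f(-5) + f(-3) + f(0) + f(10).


f(-5) = -19
f(-3) = -13
f(0) = -4
f(10) = 26
Sum = -10

-10


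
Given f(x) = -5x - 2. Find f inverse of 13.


Solve -5x - 2 = 13
x = (13 + 2) / (-5) = -3

-3


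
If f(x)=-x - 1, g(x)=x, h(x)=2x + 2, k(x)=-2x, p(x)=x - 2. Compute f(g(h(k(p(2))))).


-3


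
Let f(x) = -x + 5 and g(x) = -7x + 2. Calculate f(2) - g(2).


15


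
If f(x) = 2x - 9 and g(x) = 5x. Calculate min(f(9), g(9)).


f(9) = 9
g(9) = 45
min = 9

9


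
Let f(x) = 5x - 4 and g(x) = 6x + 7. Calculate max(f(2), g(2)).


f(2) = 6
g(2) = 19
max = 19

19


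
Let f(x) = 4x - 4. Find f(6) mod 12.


8


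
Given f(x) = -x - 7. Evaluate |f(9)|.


f(9) = -16
|-16| = 16

16


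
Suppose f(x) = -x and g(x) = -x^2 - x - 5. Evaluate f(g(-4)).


g(-4) = -17
f(-17) = 17

17


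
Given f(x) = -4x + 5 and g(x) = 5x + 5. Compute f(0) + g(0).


f(0) = 5
g(0) = 5
Sum = 10

10


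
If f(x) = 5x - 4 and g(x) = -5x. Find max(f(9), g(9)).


f(9) = 41
g(9) = -45
max = 41

41


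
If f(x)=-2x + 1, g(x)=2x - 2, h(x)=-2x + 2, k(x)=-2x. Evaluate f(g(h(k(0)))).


k(0) = 0
h(0) = 2
g(2) = 2
f(2) = -3

-3


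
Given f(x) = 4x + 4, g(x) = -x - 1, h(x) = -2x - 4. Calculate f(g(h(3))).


h(3) = -10
g(-10) = 9
f(9) = 40

40


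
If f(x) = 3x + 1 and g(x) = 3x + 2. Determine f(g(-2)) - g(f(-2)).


f(g(-2)) = -11
g(f(-2)) = -13
Difference = 2

2


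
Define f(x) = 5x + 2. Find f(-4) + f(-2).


f(-4) = -18
f(-2) = -8
Sum = -26

-26


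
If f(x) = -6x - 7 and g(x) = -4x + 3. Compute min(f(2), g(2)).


f(2) = -19
g(2) = -5
min = -19

-19


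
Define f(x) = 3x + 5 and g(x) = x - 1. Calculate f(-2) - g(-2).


f(-2) = -1
g(-2) = -3
Difference = 2

2


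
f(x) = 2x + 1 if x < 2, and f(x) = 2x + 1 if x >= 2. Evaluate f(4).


4 satisfies x >= 2
f(4) = 9

9


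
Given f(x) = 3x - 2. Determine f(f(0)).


f(0) = -2
f(-2) = -8

-8


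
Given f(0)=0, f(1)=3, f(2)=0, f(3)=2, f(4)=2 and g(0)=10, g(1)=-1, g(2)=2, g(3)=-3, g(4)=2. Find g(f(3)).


f(3) = 2
g(2) = 2

2


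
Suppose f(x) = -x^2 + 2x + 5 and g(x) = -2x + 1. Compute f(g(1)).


g(1) = -1
f(-1) = (-1)*(-1)^2 + 2*(-1) + 5 = 2

2


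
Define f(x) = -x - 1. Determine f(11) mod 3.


f(11) = -12
-12 mod 3 = 0

0


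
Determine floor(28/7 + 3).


28/7 = 4
4 + 3 = 7
floor(7) = 7

7


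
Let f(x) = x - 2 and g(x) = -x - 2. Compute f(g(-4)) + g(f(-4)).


f(g(-4)) = 0
g(f(-4)) = 4
Sum = 4

4


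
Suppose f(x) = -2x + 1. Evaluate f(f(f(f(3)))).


f(3) = -5
f(-5) = 11
f(11) = -21
f(-21) = 43

43


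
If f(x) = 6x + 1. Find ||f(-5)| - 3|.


f(-5) = -29
|-29| = 29
|29 - 3| = 26

26


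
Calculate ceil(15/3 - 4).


15/3 = 5
5 - 4 = 1
ceil(1) = 1

1


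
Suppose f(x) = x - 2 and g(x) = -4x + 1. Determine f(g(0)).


-1


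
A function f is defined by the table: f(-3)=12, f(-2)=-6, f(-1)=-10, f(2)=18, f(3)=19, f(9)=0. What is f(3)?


Reading from the table at x = 3

19


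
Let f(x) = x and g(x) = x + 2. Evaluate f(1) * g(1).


f(1) = 1
g(1) = 3
Product = 3

3


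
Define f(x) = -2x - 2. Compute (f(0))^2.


f(0) = -2
(-2)^2 = 4

4


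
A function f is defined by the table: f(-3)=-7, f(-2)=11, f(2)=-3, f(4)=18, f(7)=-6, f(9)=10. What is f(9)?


Reading from the table at x = 9

10


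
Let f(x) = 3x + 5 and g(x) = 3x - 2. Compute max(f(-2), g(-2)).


f(-2) = -1
g(-2) = -8
max = -1

-1


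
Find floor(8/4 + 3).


8/4 = 2
2 + 3 = 5
floor(5) = 5

5


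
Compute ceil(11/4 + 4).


11/4 = 2.75
2.75 + 4 = 6.75
ceil(6.75) = 7

7


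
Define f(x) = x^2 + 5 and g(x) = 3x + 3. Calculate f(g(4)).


g(4) = 15
f(15) = 1*(15)^2 + 5 = 230

230


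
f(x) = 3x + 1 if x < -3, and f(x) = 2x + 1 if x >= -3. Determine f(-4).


-4 satisfies x < -3
f(-4) = -11

-11


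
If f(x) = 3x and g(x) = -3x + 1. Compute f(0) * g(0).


f(0) = 0
g(0) = 1
Product = 0

0


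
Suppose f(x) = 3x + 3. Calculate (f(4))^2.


f(4) = 15
(15)^2 = 225

225


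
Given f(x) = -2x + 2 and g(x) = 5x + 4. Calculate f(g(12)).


-126


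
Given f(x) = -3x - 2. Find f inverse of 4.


Solve -3x - 2 = 4
x = (4 + 2) / (-3) = -2

-2


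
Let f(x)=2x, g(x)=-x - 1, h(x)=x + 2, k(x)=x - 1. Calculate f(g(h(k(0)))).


k(0) = -1
h(-1) = 1
g(1) = -2
f(-2) = -4

-4


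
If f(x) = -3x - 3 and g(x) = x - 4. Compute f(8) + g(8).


f(8) = -27
g(8) = 4
Sum = -23

-23


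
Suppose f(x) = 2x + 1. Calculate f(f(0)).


f(0) = 1
f(1) = 3

3


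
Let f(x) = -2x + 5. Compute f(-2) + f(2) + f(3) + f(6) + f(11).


f(-2) = 9
f(2) = 1
f(3) = -1
f(6) = -7
f(11) = -17
Sum = -15

-15


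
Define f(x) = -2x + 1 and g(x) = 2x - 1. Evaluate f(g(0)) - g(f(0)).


f(g(0)) = 3
g(f(0)) = 1
Difference = 2

2


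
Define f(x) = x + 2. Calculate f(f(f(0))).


f(0) = 2
f(2) = 4
f(4) = 6

6


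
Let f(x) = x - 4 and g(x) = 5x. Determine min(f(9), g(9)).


f(9) = 5
g(9) = 45
min = 5

5


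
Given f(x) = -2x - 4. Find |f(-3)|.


f(-3) = 2
|2| = 2

2


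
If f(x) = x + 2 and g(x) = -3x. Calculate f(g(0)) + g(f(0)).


f(g(0)) = 2
g(f(0)) = -6
Sum = -4

-4


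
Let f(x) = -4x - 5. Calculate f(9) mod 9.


4


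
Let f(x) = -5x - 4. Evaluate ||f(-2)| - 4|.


f(-2) = 6
|6| = 6
|6 - 4| = 2

2


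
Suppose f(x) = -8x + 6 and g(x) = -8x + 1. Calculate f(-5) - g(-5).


f(-5) = 46
g(-5) = 41
Difference = 5

5


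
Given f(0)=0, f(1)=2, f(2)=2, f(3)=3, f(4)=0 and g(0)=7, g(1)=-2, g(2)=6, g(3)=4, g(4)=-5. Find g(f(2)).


f(2) = 2
g(2) = 6

6


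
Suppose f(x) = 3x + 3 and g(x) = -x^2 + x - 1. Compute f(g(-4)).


-60


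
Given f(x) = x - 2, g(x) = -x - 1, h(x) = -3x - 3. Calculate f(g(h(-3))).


h(-3) = 6
g(6) = -7
f(-7) = -9

-9


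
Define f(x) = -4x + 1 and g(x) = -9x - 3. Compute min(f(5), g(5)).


f(5) = -19
g(5) = -48
min = -48

-48


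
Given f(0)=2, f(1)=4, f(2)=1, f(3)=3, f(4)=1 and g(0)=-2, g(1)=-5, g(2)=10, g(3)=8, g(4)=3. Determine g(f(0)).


f(0) = 2
g(2) = 10

10


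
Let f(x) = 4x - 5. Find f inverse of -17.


Solve 4x - 5 = -17
x = (-17 + 5) / 4 = -3

-3


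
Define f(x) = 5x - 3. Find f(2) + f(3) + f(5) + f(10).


f(2) = 7
f(3) = 12
f(5) = 22
f(10) = 47
Sum = 88

88


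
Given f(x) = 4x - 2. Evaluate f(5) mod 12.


f(5) = 18
18 mod 12 = 6

6


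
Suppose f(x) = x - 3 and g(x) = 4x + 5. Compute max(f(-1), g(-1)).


f(-1) = -4
g(-1) = 1
max = 1

1


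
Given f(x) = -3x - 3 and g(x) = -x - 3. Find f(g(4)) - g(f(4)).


f(g(4)) = 18
g(f(4)) = 12
Difference = 6

6


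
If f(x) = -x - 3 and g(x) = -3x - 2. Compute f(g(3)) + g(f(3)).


f(g(3)) = 8
g(f(3)) = 16
Sum = 24

24


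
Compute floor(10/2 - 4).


1


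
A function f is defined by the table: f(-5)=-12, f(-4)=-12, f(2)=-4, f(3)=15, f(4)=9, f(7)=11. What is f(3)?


Reading from the table at x = 3

15


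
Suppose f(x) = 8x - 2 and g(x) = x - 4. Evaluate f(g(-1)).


-42


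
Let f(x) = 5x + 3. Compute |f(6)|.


33


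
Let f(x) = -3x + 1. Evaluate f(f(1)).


f(1) = -2
f(-2) = 7

7


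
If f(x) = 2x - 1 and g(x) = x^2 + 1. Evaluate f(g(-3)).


g(-3) = 10
f(10) = 19

19


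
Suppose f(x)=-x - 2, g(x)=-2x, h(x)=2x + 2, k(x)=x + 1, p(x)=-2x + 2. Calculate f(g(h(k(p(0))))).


p(0) = 2
k(2) = 3
h(3) = 8
g(8) = -16
f(-16) = 14

14


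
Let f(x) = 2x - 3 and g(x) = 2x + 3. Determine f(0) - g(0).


f(0) = -3
g(0) = 3
Difference = -6

-6


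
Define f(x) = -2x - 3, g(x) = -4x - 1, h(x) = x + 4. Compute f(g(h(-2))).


h(-2) = 2
g(2) = -9
f(-9) = 15

15


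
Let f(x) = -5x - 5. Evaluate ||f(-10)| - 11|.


f(-10) = 45
|45| = 45
|45 - 11| = 34

34


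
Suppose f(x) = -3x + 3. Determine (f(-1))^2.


36


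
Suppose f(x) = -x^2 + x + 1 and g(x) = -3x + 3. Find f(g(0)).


g(0) = 3
f(3) = (-1)*(3)^2 + 1*(3) + 1 = -5

-5


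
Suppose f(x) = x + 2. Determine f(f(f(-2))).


4


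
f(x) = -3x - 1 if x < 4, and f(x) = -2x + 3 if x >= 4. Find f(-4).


-4 satisfies x < 4
f(-4) = 11

11


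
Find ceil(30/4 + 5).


30/4 = 7.5
7.5 + 5 = 12.5
ceil(12.5) = 13

13
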